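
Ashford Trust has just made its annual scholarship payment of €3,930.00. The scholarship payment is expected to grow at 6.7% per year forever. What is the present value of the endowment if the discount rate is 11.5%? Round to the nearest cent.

€87360.63

D₁ = D₀ × (1 + g) = €3,930.00 × 1.067 = €4,193.3100
Growing perpetuity: P = D₁ / (r − g) = €4,193.3100 / (0.115 − 0.067) = €87,360.63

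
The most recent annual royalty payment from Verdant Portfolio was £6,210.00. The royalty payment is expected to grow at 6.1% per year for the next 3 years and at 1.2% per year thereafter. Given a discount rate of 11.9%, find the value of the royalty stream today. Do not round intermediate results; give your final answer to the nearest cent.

£66830.76

D_1 = 6588.81000
D_2 = 6990.72741
D_3 = 7417.16178
Terminal value at year 3: TV = D_3×(1+g_2)/(r−g_2) = 7506.16772/0.107 = 70151.10022
P_0 = D_1/(1+r)^1 + D_2/(1+r)^2 + D_3/(1+r)^3 + TV/(1+r)^3
    = 5888.12332 + 5582.93016 + 5293.55576 + 50066.15356 = 66830.76281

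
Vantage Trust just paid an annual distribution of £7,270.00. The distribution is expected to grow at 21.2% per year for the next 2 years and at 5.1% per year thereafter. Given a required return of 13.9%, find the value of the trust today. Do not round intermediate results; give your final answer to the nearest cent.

£114280.99

D_1 = 8811.24000
D_2 = 10679.22288
Terminal value at year 2: TV = D_2×(1+g_2)/(r−g_2) = 11223.86325/0.088 = 127543.90053
P_0 = D_1/(1+r)^1 + D_2/(1+r)^2 + TV/(1+r)^2
    = 7735.94381 + 8231.75057 + 98313.29373 = 114280.98811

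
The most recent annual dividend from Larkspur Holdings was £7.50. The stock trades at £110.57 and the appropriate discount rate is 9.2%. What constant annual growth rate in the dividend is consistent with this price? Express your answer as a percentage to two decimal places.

2.26%

P = D₀(1+g)/(r−g) ⇒ P(r−g) = D₀(1+g) ⇒ g(P+D₀) = P·r − D₀
g = (P·r − D₀)/(P + D₀) = (£110.57×0.092 − £7.50) / (£110.57 + £7.50) = 0.022634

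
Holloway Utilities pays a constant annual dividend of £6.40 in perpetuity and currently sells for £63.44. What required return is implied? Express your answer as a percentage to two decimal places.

P = C/r ⇒ r = C/P = £6.40/£63.44 = 0.100883

10.09%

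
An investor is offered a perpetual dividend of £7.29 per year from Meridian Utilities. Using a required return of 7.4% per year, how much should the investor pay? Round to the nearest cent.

Level perpetuity: PV = C / r = £7.29 / 0.074 = £98.51

£98.51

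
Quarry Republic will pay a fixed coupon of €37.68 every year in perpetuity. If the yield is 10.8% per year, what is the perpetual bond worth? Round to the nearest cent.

€348.89

Level perpetuity: PV = C / r = €37.68 / 0.108 = €348.89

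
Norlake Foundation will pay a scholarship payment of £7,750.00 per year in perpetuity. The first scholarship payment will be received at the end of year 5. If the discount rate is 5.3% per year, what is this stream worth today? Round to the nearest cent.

£118935.73

Value at end of year 4: C / r = £7,750.00 / 0.053 = £146,226.4151
Discount to today: PV = £146,226.4151 / (1 + 0.053)^4 = £146,226.4151 / 1.229457 = £118,935.73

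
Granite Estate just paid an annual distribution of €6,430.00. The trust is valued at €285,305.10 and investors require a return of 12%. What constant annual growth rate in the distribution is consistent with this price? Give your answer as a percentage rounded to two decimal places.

9.53%

P = D₀(1+g)/(r−g) ⇒ P(r−g) = D₀(1+g) ⇒ g(P+D₀) = P·r − D₀
g = (P·r − D₀)/(P + D₀) = (€285,305.10×0.12 − €6,430.00) / (€285,305.10 + €6,430.00) = 0.095315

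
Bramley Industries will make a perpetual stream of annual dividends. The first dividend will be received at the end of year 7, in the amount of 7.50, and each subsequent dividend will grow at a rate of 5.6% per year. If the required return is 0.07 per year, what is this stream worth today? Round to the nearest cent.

356.97

Value at end of year 6: C₁ / (r − g) = 7.50 / (0.07 − 0.056) = 535.7143
Discount to today: PV = 535.7143 / (1 + 0.07)^6 = 535.7143 / 1.500730 = 356.97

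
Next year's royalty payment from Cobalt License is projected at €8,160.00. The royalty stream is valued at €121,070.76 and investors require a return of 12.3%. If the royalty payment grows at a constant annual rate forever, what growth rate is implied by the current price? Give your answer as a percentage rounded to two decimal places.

5.56%

P = D₁/(r−g) ⇒ g = r − D₁/P = 0.123 − €8,160.00/€121,070.76 = 0.055601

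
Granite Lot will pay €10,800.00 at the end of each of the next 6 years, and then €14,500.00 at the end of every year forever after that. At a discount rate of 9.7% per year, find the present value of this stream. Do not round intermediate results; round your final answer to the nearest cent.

€133227.41

PV of 6-year annuity: €10,800.00 × [1 − (1+0.097)^−6] / 0.097 = 47453.24138
Perpetuity value at year 6: €14,500.00 / 0.097 = 149484.53608
PV of perpetuity: 149484.53608 / (1+0.097)^6 = 85774.16571
Total PV = 47453.24138 + 85774.16571 = 133227.40709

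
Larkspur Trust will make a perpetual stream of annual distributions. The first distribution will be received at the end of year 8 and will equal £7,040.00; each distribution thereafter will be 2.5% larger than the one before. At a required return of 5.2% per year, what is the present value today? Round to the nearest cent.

£182851.58

Value at end of year 7: C₁ / (r − g) = £7,040.00 / (0.052 − 0.025) = £260,740.7407
Discount to today: PV = £260,740.7407 / (1 + 0.052)^7 = £260,740.7407 / 1.425969 = £182,851.58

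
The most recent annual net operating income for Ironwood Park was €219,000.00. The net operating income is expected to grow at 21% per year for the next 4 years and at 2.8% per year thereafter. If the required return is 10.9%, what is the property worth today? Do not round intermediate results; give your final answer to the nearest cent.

D_1 = 264990.00000
D_2 = 320637.90000
D_3 = 387971.85900
D_4 = 469445.94939
Terminal value at year 4: TV = D_4×(1+g_2)/(r−g_2) = 482590.43597/0.081 = 5957906.61695
P_0 = D_1/(1+r)^1 + D_2/(1+r)^2 + D_3/(1+r)^3 + D_4/(1+r)^4 + TV/(1+r)^4
    = 238944.99549 + 260706.44233 + 284449.77026 + 310355.47522 + 3938832.45091 = 5033289.13421

€5033289.13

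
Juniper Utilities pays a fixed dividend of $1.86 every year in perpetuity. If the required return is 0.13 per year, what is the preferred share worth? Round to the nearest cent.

$14.31

Level perpetuity: PV = C / r = $1.86 / 0.13 = $14.31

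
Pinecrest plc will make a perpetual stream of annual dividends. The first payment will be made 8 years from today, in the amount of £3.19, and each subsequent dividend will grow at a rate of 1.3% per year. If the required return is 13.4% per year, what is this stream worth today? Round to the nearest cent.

Value at end of year 7: C₁ / (r − g) = £3.19 / (0.134 − 0.013) = £26.3636
Discount to today: PV = £26.3636 / (1 + 0.134)^7 = £26.3636 / 2.411523 = £10.93

£10.93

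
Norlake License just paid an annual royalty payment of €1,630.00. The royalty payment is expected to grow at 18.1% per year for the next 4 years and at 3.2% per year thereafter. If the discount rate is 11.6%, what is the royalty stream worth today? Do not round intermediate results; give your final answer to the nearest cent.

D_1 = 1925.03000
D_2 = 2273.46043
D_3 = 2684.95677
D_4 = 3170.93394
Terminal value at year 4: TV = D_4×(1+g_2)/(r−g_2) = 3272.40383/0.084 = 38957.18844
P_0 = D_1/(1+r)^1 + D_2/(1+r)^2 + D_3/(1+r)^3 + D_4/(1+r)^4 + TV/(1+r)^4
    = 1724.93728 + 1825.40405 + 1931.72239 + 2044.23310 + 25114.86382 = 32641.16064

€32641.16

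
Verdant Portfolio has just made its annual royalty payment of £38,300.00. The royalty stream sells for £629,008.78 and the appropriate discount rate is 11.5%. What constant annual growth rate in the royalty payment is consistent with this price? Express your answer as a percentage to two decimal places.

5.10%

P = D₀(1+g)/(r−g) ⇒ P(r−g) = D₀(1+g) ⇒ g(P+D₀) = P·r − D₀
g = (P·r − D₀)/(P + D₀) = (£629,008.78×0.115 − £38,300.00) / (£629,008.78 + £38,300.00) = 0.051005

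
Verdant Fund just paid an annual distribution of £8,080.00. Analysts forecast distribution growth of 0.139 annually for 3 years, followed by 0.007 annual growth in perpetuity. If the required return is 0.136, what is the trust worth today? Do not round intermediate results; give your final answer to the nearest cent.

D_1 = 9203.12000
D_2 = 10482.35368
D_3 = 11939.40084
Terminal value at year 3: TV = D_3×(1+g_2)/(r−g_2) = 12022.97665/0.129 = 93201.36936
P_0 = D_1/(1+r)^1 + D_2/(1+r)^2 + D_3/(1+r)^3 + TV/(1+r)^3
    = 8101.33803 + 8122.73241 + 8144.18328 + 63575.13618 = 87943.38990

£87943.39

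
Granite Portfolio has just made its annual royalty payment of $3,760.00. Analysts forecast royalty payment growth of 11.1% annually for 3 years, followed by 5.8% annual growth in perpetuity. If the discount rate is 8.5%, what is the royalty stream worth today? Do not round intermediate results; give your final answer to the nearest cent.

$170013.35

D_1 = 4177.36000
D_2 = 4641.04696
D_3 = 5156.20317
Terminal value at year 3: TV = D_3×(1+g_2)/(r−g_2) = 5455.26296/0.027 = 202046.77617
P_0 = D_1/(1+r)^1 + D_2/(1+r)^2 + D_3/(1+r)^3 + TV/(1+r)^3
    = 3850.10138 + 3942.36188 + 4036.83322 + 158184.05732 = 170013.35380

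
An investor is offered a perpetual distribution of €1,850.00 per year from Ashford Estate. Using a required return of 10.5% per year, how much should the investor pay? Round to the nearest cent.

€17619.05

Level perpetuity: PV = C / r = €1,850.00 / 0.105 = €17,619.05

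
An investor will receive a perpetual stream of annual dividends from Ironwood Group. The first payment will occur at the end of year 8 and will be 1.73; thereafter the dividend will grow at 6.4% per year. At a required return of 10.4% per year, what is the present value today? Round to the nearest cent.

21.64

Value at end of year 7: C₁ / (r − g) = 1.73 / (0.104 − 0.064) = 43.2500
Discount to today: PV = 43.2500 / (1 + 0.104)^7 = 43.2500 / 1.998865 = 21.64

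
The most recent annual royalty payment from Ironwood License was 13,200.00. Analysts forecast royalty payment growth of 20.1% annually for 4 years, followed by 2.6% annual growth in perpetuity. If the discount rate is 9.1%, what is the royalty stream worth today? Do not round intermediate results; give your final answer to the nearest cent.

D_1 = 15853.20000
D_2 = 19039.69320
D_3 = 22866.67153
D_4 = 27462.87251
Terminal value at year 4: TV = D_4×(1+g_2)/(r−g_2) = 28176.90720/0.065 = 433490.87995
P_0 = D_1/(1+r)^1 + D_2/(1+r)^2 + D_3/(1+r)^3 + D_4/(1+r)^4 + TV/(1+r)^4
    = 14530.88909 + 15995.96499 + 17608.75706 + 19384.15878 + 305971.49084 = 373491.26075

373491.26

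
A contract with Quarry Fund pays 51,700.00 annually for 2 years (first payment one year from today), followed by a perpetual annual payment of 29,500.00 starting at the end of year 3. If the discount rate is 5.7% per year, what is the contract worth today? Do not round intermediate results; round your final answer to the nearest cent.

PV of 2-year annuity: 51,700.00 × [1 − (1+0.057)^−2] / 0.057 = 95186.39086
Perpetuity value at year 2: 29,500.00 / 0.057 = 517543.85965
PV of perpetuity: 517543.85965 / (1+0.057)^2 = 463230.54185
Total PV = 95186.39086 + 463230.54185 = 558416.93271

558416.93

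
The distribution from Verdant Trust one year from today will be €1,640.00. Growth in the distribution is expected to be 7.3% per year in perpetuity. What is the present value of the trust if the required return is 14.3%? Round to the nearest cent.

Growing perpetuity: P = D₁ / (r − g) = €1,640.0000 / (0.143 − 0.073) = €23,428.57

€23428.57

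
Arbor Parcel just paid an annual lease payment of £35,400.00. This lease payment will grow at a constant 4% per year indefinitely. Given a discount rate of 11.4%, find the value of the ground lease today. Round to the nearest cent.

D₁ = D₀ × (1 + g) = £35,400.00 × 1.04 = £36,816.0000
Growing perpetuity: P = D₁ / (r − g) = £36,816.0000 / (0.114 − 0.04) = £497,513.51

£497513.51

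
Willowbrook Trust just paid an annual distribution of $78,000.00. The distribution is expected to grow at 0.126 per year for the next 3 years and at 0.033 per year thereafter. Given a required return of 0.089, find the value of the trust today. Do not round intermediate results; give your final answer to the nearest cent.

D_1 = 87828.00000
D_2 = 98894.32800
D_3 = 111355.01333
Terminal value at year 3: TV = D_3×(1+g_2)/(r−g_2) = 115029.72877/0.056 = 2054102.29943
P_0 = D_1/(1+r)^1 + D_2/(1+r)^2 + D_3/(1+r)^3 + TV/(1+r)^3
    = 80650.13774 + 83390.31689 + 86223.59671 + 1590517.41795 = 1840781.46930

$1840781.47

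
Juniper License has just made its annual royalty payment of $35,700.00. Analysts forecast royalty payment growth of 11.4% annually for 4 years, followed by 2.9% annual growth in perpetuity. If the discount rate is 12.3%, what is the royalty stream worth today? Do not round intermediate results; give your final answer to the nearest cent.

D_1 = 39769.80000
D_2 = 44303.55720
D_3 = 49354.16272
D_4 = 54980.53727
Terminal value at year 4: TV = D_4×(1+g_2)/(r−g_2) = 56574.97285/0.094 = 601861.41332
P_0 = D_1/(1+r)^1 + D_2/(1+r)^2 + D_3/(1+r)^3 + D_4/(1+r)^4 + TV/(1+r)^4
    = 35413.89136 + 35130.07567 + 34848.53455 + 34569.24976 + 378422.95753 = 518384.70888

$518384.71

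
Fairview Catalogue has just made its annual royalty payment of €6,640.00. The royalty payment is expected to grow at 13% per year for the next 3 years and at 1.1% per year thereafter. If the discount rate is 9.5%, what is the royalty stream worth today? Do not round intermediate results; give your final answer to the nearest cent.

€109048.76

D_1 = 7503.20000
D_2 = 8478.61600
D_3 = 9580.83608
Terminal value at year 3: TV = D_3×(1+g_2)/(r−g_2) = 9686.22528/0.084 = 115312.20568
P_0 = D_1/(1+r)^1 + D_2/(1+r)^2 + D_3/(1+r)^3 + TV/(1+r)^3
    = 6852.23744 + 7071.25873 + 7297.28070 + 87827.98556 = 109048.76244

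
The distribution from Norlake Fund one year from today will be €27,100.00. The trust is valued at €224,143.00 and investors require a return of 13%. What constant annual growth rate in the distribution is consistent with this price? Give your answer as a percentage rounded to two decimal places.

0.91%

P = D₁/(r−g) ⇒ g = r − D₁/P = 0.13 − €27,100.00/€224,143.00 = 0.009095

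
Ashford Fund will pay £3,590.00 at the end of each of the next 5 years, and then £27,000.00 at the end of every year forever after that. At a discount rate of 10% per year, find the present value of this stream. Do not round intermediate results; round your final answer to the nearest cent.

PV of 5-year annuity: £3,590.00 × [1 − (1+0.1)^−5] / 0.1 = 13608.92450
Perpetuity value at year 5: £27,000.00 / 0.1 = 270000.00000
PV of perpetuity: 270000.00000 / (1+0.1)^5 = 167648.75723
Total PV = 13608.92450 + 167648.75723 = 181257.68173

£181257.68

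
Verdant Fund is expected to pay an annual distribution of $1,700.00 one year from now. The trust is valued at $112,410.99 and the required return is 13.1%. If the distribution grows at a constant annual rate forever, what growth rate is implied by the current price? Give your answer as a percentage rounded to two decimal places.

11.59%

P = D₁/(r−g) ⇒ g = r − D₁/P = 0.131 − $1,700.00/$112,410.99 = 0.115877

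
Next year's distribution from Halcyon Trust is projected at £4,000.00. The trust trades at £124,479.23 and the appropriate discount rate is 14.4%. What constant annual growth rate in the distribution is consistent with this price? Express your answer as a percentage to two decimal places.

11.19%

P = D₁/(r−g) ⇒ g = r − D₁/P = 0.144 − £4,000.00/£124,479.23 = 0.111866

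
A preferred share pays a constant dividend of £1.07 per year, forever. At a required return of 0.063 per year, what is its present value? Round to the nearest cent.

Level perpetuity: PV = C / r = £1.07 / 0.063 = £16.98

£16.98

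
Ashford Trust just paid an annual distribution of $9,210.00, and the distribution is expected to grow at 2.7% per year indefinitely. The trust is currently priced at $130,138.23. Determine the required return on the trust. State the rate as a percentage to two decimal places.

9.97%

D₁ = $9,210.00 × 1.027 = $9,458.6700
P = D₁/(r − g) ⇒ r = D₁/P + g = $9,458.6700/$130,138.23 + 0.027 = 0.072682 + 0.027 = 0.099682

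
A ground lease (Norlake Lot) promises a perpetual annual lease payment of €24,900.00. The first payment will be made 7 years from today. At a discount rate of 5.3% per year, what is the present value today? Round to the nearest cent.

€344630.14

Value at end of year 6: C / r = €24,900.00 / 0.053 = €469,811.3208
Discount to today: PV = €469,811.3208 / (1 + 0.053)^6 = €469,811.3208 / 1.363233 = €344,630.14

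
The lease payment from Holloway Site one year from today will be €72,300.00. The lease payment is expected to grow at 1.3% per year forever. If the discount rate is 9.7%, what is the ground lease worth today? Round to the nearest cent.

Growing perpetuity: P = D₁ / (r − g) = €72,300.0000 / (0.097 − 0.013) = €860,714.29

€860714.29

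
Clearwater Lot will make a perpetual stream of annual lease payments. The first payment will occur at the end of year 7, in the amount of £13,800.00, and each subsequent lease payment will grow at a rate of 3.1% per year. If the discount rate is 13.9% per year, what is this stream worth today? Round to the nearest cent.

£58521.17

Value at end of year 6: C₁ / (r − g) = £13,800.00 / (0.139 − 0.031) = £127,777.7778
Discount to today: PV = £127,777.7778 / (1 + 0.139)^6 = £127,777.7778 / 2.183445 = £58,521.17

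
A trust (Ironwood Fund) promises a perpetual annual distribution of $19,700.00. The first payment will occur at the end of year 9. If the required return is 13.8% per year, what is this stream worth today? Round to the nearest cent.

Value at end of year 8: C / r = $19,700.00 / 0.138 = $142,753.6232
Discount to today: PV = $142,753.6232 / (1 + 0.138)^8 = $142,753.6232 / 2.812795 = $50,751.52

$50751.52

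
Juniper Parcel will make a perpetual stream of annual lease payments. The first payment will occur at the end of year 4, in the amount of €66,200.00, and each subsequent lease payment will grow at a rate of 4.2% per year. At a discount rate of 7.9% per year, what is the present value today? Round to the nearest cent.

Value at end of year 3: C₁ / (r − g) = €66,200.00 / (0.079 − 0.042) = €1,789,189.1892
Discount to today: PV = €1,789,189.1892 / (1 + 0.079)^3 = €1,789,189.1892 / 1.256216 = €1,424,268.70

€1424268.70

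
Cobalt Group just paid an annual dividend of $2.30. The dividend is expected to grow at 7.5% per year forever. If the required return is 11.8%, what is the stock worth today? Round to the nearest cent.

D₁ = D₀ × (1 + g) = $2.30 × 1.075 = $2.4725
Growing perpetuity: P = D₁ / (r − g) = $2.4725 / (0.118 − 0.075) = $57.50

$57.50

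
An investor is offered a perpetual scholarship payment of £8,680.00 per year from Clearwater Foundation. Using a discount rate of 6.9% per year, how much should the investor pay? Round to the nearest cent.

Level perpetuity: PV = C / r = £8,680.00 / 0.069 = £125,797.10

£125797.10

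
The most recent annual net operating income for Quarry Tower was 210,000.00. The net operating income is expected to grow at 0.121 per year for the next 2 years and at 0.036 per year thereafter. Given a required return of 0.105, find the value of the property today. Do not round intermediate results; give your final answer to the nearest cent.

D_1 = 235410.00000
D_2 = 263894.61000
Terminal value at year 2: TV = D_2×(1+g_2)/(r−g_2) = 273394.81596/0.069 = 3962243.70957
P_0 = D_1/(1+r)^1 + D_2/(1+r)^2 + TV/(1+r)^2
    = 213040.72398 + 216125.47655 + 3245014.40148 = 3674180.60201

3674180.60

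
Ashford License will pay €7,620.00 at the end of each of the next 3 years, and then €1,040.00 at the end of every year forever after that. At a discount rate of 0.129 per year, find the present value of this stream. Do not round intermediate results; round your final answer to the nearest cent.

€23624.82

PV of 3-year annuity: €7,620.00 × [1 − (1+0.129)^−3] / 0.129 = 18022.57710
Perpetuity value at year 3: €1,040.00 / 0.129 = 8062.01550
PV of perpetuity: 8062.01550 / (1+0.129)^3 = 5602.24120
Total PV = 18022.57710 + 5602.24120 = 23624.81830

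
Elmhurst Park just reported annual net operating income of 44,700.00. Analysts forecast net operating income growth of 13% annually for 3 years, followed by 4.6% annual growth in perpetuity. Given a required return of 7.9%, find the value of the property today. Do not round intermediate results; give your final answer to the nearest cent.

D_1 = 50511.00000
D_2 = 57077.43000
D_3 = 64497.49590
Terminal value at year 3: TV = D_3×(1+g_2)/(r−g_2) = 67464.38071/0.033 = 2044375.17307
P_0 = D_1/(1+r)^1 + D_2/(1+r)^2 + D_3/(1+r)^3 + TV/(1+r)^3
    = 46812.78962 + 49025.44233 + 51342.67825 + 1627407.31658 = 1774588.22677

1774588.23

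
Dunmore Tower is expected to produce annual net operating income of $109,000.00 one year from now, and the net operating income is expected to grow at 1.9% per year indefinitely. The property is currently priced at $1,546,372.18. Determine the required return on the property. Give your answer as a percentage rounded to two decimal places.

8.95%

P = D₁/(r − g) ⇒ r = D₁/P + g = $109,000.0000/$1,546,372.18 + 0.019 = 0.070488 + 0.019 = 0.089488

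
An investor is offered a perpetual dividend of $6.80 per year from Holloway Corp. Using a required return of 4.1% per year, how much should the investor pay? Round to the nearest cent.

Level perpetuity: PV = C / r = $6.80 / 0.041 = $165.85

$165.85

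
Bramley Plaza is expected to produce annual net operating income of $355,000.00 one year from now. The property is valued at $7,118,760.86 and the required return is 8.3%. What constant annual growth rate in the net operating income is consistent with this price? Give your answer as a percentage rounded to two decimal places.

3.31%

P = D₁/(r−g) ⇒ g = r − D₁/P = 0.083 − $355,000.00/$7,118,760.86 = 0.033132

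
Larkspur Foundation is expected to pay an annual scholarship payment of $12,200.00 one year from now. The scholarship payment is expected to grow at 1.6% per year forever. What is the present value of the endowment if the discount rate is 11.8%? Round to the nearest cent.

$119607.84

Growing perpetuity: P = D₁ / (r − g) = $12,200.0000 / (0.118 − 0.016) = $119,607.84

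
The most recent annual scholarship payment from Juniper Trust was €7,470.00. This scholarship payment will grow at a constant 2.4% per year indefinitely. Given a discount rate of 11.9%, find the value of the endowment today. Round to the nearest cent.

€80518.74

D₁ = D₀ × (1 + g) = €7,470.00 × 1.024 = €7,649.2800
Growing perpetuity: P = D₁ / (r − g) = €7,649.2800 / (0.119 − 0.024) = €80,518.74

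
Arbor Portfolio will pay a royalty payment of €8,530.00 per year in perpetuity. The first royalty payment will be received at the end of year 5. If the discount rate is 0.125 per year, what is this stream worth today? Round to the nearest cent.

Value at end of year 4: C / r = €8,530.00 / 0.125 = €68,240.0000
Discount to today: PV = €68,240.0000 / (1 + 0.125)^4 = €68,240.0000 / 1.601807 = €42,601.90

€42601.90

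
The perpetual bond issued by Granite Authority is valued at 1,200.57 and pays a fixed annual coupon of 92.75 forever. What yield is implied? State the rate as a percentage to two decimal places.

7.73%

P = C/r ⇒ r = C/P = 92.75/1,200.57 = 0.077255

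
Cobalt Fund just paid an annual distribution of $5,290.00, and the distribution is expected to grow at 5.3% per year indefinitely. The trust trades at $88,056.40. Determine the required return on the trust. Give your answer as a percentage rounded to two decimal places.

D₁ = $5,290.00 × 1.053 = $5,570.3700
P = D₁/(r − g) ⇒ r = D₁/P + g = $5,570.3700/$88,056.40 + 0.053 = 0.063259 + 0.053 = 0.116259

11.63%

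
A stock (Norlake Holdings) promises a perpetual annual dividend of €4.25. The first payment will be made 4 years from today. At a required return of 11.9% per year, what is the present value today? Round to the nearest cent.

€25.49

Value at end of year 3: C / r = €4.25 / 0.119 = €35.7143
Discount to today: PV = €35.7143 / (1 + 0.119)^3 = €35.7143 / 1.401168 = €25.49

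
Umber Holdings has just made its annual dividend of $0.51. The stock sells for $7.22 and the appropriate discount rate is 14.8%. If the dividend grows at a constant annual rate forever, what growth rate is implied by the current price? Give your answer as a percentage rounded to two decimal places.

7.23%

P = D₀(1+g)/(r−g) ⇒ P(r−g) = D₀(1+g) ⇒ g(P+D₀) = P·r − D₀
g = (P·r − D₀)/(P + D₀) = ($7.22×0.148 − $0.51) / ($7.22 + $0.51) = 0.072259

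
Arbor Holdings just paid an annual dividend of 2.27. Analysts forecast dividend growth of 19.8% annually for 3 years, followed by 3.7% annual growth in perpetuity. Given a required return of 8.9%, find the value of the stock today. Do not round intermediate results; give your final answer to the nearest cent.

68.53

D_1 = 2.71946
D_2 = 3.25791
D_3 = 3.90298
Terminal value at year 3: TV = D_3×(1+g_2)/(r−g_2) = 4.04739/0.052 = 77.83443
P_0 = D_1/(1+r)^1 + D_2/(1+r)^2 + D_3/(1+r)^3 + TV/(1+r)^3
    = 2.49721 + 2.74716 + 3.02213 + 60.26818 = 68.53467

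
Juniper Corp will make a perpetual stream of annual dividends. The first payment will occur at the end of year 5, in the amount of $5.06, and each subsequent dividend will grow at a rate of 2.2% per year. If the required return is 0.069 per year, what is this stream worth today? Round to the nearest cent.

$82.44

Value at end of year 4: C₁ / (r − g) = $5.06 / (0.069 − 0.022) = $107.6596
Discount to today: PV = $107.6596 / (1 + 0.069)^4 = $107.6596 / 1.305903 = $82.44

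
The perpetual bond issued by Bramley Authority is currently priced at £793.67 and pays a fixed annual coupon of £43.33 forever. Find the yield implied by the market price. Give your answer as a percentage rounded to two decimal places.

P = C/r ⇒ r = C/P = £43.33/£793.67 = 0.054594

5.46%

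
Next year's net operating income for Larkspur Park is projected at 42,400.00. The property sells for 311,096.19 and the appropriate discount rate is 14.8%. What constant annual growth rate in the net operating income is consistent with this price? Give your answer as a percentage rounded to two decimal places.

P = D₁/(r−g) ⇒ g = r − D₁/P = 0.148 − 42,400.00/311,096.19 = 0.011708

1.17%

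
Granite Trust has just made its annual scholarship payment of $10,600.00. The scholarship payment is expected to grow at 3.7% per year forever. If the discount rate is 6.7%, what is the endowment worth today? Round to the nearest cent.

$366406.67

D₁ = D₀ × (1 + g) = $10,600.00 × 1.037 = $10,992.2000
Growing perpetuity: P = D₁ / (r − g) = $10,992.2000 / (0.067 − 0.037) = $366,406.67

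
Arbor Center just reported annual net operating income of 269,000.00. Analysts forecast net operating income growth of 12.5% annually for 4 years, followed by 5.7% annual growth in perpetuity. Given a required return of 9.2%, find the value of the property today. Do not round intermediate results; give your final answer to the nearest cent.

D_1 = 302625.00000
D_2 = 340453.12500
D_3 = 383009.76562
D_4 = 430885.98633
Terminal value at year 4: TV = D_4×(1+g_2)/(r−g_2) = 455446.48755/0.035 = 13012756.78711
P_0 = D_1/(1+r)^1 + D_2/(1+r)^2 + D_3/(1+r)^3 + D_4/(1+r)^4 + TV/(1+r)^4
    = 277129.12088 + 285503.90200 + 294131.76718 + 303020.36453 + 9151215.00895 = 10311000.16354

10311000.16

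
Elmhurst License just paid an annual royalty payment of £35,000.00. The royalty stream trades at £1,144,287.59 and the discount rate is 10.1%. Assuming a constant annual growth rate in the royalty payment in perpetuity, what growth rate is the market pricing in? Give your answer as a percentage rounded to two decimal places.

6.83%

P = D₀(1+g)/(r−g) ⇒ P(r−g) = D₀(1+g) ⇒ g(P+D₀) = P·r − D₀
g = (P·r − D₀)/(P + D₀) = (£1,144,287.59×0.101 − £35,000.00) / (£1,144,287.59 + £35,000.00) = 0.068323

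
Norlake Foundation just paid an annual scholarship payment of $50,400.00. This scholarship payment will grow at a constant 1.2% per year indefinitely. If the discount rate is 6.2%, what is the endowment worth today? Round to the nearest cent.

D₁ = D₀ × (1 + g) = $50,400.00 × 1.012 = $51,004.8000
Growing perpetuity: P = D₁ / (r − g) = $51,004.8000 / (0.062 − 0.012) = $1,020,096.00

$1020096.00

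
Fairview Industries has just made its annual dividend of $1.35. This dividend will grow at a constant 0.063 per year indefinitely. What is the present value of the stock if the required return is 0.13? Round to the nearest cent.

D₁ = D₀ × (1 + g) = $1.35 × 1.063 = $1.4351
Growing perpetuity: P = D₁ / (r − g) = $1.4351 / (0.13 − 0.063) = $21.42

$21.42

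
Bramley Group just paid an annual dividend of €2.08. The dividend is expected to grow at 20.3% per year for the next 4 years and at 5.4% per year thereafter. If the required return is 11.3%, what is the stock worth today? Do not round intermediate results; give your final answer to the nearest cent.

D_1 = 2.50224
D_2 = 3.01019
D_3 = 3.62126
D_4 = 4.35638
Terminal value at year 4: TV = D_4×(1+g_2)/(r−g_2) = 4.59163/0.059 = 77.82416
P_0 = D_1/(1+r)^1 + D_2/(1+r)^2 + D_3/(1+r)^3 + D_4/(1+r)^4 + TV/(1+r)^4
    = 2.24819 + 2.42999 + 2.62648 + 2.83887 + 50.71469 = 60.85823

€60.86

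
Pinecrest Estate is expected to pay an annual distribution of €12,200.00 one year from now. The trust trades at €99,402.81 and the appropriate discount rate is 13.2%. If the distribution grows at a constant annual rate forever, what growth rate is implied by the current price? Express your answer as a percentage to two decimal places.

0.93%

P = D₁/(r−g) ⇒ g = r − D₁/P = 0.132 − €12,200.00/€99,402.81 = 0.009267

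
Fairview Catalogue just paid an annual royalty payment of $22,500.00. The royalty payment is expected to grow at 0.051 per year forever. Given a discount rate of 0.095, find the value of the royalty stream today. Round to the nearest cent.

$537443.18

D₁ = D₀ × (1 + g) = $22,500.00 × 1.051 = $23,647.5000
Growing perpetuity: P = D₁ / (r − g) = $23,647.5000 / (0.095 − 0.051) = $537,443.18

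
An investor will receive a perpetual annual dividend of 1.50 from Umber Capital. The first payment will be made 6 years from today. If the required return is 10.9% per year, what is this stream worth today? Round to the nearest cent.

Value at end of year 5: C / r = 1.50 / 0.109 = 13.7615
Discount to today: PV = 13.7615 / (1 + 0.109)^5 = 13.7615 / 1.677481 = 8.20

8.20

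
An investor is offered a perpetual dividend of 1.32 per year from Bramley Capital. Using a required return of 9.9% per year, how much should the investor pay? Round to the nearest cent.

Level perpetuity: PV = C / r = 1.32 / 0.099 = 13.33

13.33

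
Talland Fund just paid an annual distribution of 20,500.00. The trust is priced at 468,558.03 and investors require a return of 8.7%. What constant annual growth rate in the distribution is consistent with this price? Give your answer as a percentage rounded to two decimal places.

4.14%

P = D₀(1+g)/(r−g) ⇒ P(r−g) = D₀(1+g) ⇒ g(P+D₀) = P·r − D₀
g = (P·r − D₀)/(P + D₀) = (468,558.03×0.087 − 20,500.00) / (468,558.03 + 20,500.00) = 0.041436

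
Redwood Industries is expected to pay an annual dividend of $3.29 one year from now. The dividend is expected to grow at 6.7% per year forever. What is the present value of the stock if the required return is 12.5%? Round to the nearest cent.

Growing perpetuity: P = D₁ / (r − g) = $3.2900 / (0.125 − 0.067) = $56.72

$56.72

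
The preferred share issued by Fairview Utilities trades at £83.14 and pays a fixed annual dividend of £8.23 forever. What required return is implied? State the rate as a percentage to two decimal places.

P = C/r ⇒ r = C/P = £8.23/£83.14 = 0.098990

9.90%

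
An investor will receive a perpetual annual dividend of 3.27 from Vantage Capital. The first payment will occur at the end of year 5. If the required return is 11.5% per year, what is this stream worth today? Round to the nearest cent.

18.40

Value at end of year 4: C / r = 3.27 / 0.115 = 28.4348
Discount to today: PV = 28.4348 / (1 + 0.115)^4 = 28.4348 / 1.545608 = 18.40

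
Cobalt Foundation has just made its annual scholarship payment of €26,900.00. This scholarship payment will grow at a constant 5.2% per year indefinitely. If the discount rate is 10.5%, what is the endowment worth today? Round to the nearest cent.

€533939.62

D₁ = D₀ × (1 + g) = €26,900.00 × 1.052 = €28,298.8000
Growing perpetuity: P = D₁ / (r − g) = €28,298.8000 / (0.105 − 0.052) = €533,939.62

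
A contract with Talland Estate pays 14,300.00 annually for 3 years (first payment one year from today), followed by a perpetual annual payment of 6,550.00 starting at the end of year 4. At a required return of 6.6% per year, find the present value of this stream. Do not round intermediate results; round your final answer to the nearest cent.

119730.43

PV of 3-year annuity: 14,300.00 × [1 − (1+0.066)^−3] / 0.066 = 37803.67609
Perpetuity value at year 3: 6,550.00 / 0.066 = 99242.42424
PV of perpetuity: 99242.42424 / (1+0.066)^3 = 81926.75443
Total PV = 37803.67609 + 81926.75443 = 119730.43051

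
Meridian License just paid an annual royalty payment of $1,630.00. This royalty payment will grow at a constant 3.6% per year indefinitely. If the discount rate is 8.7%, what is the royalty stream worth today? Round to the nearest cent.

D₁ = D₀ × (1 + g) = $1,630.00 × 1.036 = $1,688.6800
Growing perpetuity: P = D₁ / (r − g) = $1,688.6800 / (0.087 − 0.036) = $33,111.37

$33111.37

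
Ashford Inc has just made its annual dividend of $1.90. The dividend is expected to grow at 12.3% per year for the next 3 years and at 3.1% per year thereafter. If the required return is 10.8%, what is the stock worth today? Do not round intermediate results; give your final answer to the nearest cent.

D_1 = 2.13370
D_2 = 2.39615
D_3 = 2.69087
Terminal value at year 3: TV = D_3×(1+g_2)/(r−g_2) = 2.77429/0.077 = 36.02971
P_0 = D_1/(1+r)^1 + D_2/(1+r)^2 + D_3/(1+r)^3 + TV/(1+r)^3
    = 1.92572 + 1.95179 + 1.97822 + 26.48753 = 32.34326

$32.34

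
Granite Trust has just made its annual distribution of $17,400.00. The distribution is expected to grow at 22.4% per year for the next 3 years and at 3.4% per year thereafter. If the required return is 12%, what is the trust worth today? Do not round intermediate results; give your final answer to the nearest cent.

D_1 = 21297.60000
D_2 = 26068.26240
D_3 = 31907.55318
Terminal value at year 3: TV = D_3×(1+g_2)/(r−g_2) = 32992.40999/0.086 = 383632.67425
P_0 = D_1/(1+r)^1 + D_2/(1+r)^2 + D_3/(1+r)^3 + TV/(1+r)^3
    = 19015.71429 + 20781.45918 + 22711.16611 + 273062.15995 = 335570.49953

$335570.50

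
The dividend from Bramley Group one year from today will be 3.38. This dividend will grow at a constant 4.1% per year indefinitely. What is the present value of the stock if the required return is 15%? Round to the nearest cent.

31.01

Growing perpetuity: P = D₁ / (r − g) = 3.3800 / (0.15 − 0.041) = 31.01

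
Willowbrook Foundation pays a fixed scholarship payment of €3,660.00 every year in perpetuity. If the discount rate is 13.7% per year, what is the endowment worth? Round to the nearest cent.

Level perpetuity: PV = C / r = €3,660.00 / 0.137 = €26,715.33

€26715.33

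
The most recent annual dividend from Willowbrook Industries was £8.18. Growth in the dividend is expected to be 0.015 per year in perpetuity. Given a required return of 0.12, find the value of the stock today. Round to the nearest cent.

D₁ = D₀ × (1 + g) = £8.18 × 1.015 = £8.3027
Growing perpetuity: P = D₁ / (r − g) = £8.3027 / (0.12 − 0.015) = £79.07

£79.07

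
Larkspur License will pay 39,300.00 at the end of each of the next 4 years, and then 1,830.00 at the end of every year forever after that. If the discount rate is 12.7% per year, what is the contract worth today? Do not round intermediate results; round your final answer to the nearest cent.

126561.20

PV of 4-year annuity: 39,300.00 × [1 − (1+0.127)^−4] / 0.127 = 117629.13754
Perpetuity value at year 4: 1,830.00 / 0.127 = 14409.44882
PV of perpetuity: 14409.44882 / (1+0.127)^4 = 8932.06150
Total PV = 117629.13754 + 8932.06150 = 126561.19903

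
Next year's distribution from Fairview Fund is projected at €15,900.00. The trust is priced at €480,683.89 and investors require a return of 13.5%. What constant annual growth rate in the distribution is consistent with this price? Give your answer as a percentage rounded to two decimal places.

10.19%

P = D₁/(r−g) ⇒ g = r − D₁/P = 0.135 − €15,900.00/€480,683.89 = 0.101922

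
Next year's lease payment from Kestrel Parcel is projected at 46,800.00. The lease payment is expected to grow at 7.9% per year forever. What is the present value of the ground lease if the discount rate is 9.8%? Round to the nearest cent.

Growing perpetuity: P = D₁ / (r − g) = 46,800.0000 / (0.098 − 0.079) = 2,463,157.89

2463157.89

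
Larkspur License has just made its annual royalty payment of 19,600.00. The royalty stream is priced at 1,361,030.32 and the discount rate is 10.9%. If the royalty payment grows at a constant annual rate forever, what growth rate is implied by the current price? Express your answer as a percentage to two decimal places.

P = D₀(1+g)/(r−g) ⇒ P(r−g) = D₀(1+g) ⇒ g(P+D₀) = P·r − D₀
g = (P·r − D₀)/(P + D₀) = (1,361,030.32×0.109 − 19,600.00) / (1,361,030.32 + 19,600.00) = 0.093256

9.33%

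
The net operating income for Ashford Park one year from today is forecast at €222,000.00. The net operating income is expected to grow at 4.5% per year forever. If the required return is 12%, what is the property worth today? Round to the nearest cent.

Growing perpetuity: P = D₁ / (r − g) = €222,000.0000 / (0.12 − 0.045) = €2,960,000.00

€2960000.00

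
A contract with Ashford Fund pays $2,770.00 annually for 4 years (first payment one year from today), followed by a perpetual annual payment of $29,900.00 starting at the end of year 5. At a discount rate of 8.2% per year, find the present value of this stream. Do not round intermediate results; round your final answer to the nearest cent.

$275174.73

PV of 4-year annuity: $2,770.00 × [1 − (1+0.082)^−4] / 0.082 = 9133.89593
Perpetuity value at year 4: $29,900.00 / 0.082 = 364634.14634
PV of perpetuity: 364634.14634 / (1+0.082)^4 = 266040.82925
Total PV = 9133.89593 + 266040.82925 = 275174.72518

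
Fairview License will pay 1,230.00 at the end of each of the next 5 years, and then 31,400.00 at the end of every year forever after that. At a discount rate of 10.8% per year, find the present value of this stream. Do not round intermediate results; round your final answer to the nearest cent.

178672.25

PV of 5-year annuity: 1,230.00 × [1 − (1+0.108)^−5] / 0.108 = 4568.91748
Perpetuity value at year 5: 31,400.00 / 0.108 = 290740.74074
PV of perpetuity: 290740.74074 / (1+0.108)^5 = 174103.33516
Total PV = 4568.91748 + 174103.33516 = 178672.25264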